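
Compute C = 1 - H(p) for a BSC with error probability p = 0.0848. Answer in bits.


H(p) = -p*log2(p) - (1-p)*log2(1-p) = -0.0848*log2(0.0848) - 0.9152*log2(0.9152) = 0.301870 + 0.117000 = 0.4189. C = 1 - H(p) = 1 - 0.4189 = 0.5811

0.5811 bits


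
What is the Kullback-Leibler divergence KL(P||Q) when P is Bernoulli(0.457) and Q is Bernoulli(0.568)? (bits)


KL = p*log2(p/q) + (1-p)*log2((1-p)/(1-q)) = 0.457*log2(0.457/0.568) + 0.543*log2(0.543/0.432) = 0.0358

0.0358 bits


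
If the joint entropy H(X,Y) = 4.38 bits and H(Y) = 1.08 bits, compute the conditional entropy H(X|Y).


H(X|Y) = H(X,Y) - H(Y) = 4.38 - 1.08 = 3.3

3.3 bits


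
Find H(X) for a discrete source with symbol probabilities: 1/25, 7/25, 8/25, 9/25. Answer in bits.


H = -sum(p_i * log2(p_i)). Terms: -(1/25)*log2(1/25) = 0.185754; -(7/25)*log2(7/25) = 0.514220; -(8/25)*log2(8/25) = 0.526034; -(9/25)*log2(9/25) = 0.530615. H = 0.185754 + 0.514220 + 0.526034 + 0.530615 = 1.7566

1.7566 bits


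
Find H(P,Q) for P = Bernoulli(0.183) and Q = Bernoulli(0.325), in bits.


H(P,Q) = -p*log2(q) - (1-p)*log2(1-q). -0.183*log2(0.325) = 0.296732; -0.817*log2(0.675) = 0.463272. H(P,Q) = 0.296732 + 0.463272 = 0.76

0.76 bits


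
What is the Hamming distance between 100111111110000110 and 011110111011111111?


Count differing positions: ^ ^ ^ . . ^ . . . ^ . ^ ^ ^ ^ . . ^ = 10 differences

10


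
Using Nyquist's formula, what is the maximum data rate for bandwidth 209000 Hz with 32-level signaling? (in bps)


Rate = 2 * B * log2(M) = 2 * 209000 * 5.0 = 2090000.0

2090000.0 bps


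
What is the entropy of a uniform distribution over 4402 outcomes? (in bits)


H = log2(n) = log2(4402) = 12.1039

12.1039 bits


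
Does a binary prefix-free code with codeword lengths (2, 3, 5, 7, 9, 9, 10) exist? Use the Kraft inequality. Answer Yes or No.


Kraft sum = sum(2^(-l_i)) = 0.4189, need <= 1. Result: satisfied (a binary prefix-free code with these lengths exists)

Yes


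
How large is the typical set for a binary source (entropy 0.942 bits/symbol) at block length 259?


log2|A_typical| = nH = 259 * 0.942 = 243.978, so |A_typical| ~ 2^243.978 = 2.784e+73

2.784e+73


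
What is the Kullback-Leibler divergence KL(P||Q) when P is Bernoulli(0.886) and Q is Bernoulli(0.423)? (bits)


KL = p*log2(p/q) + (1-p)*log2((1-p)/(1-q)) = 0.886*log2(0.886/0.423) + 0.114*log2(0.114/0.577) = 0.6783

0.6783 bits


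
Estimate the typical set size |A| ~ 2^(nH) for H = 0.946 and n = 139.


log2|A_typical| = nH = 139 * 0.946 = 131.494, so |A_typical| ~ 2^131.494 = 3.834e+39

3.834e+39


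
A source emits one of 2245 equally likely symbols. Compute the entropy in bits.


H = log2(n) = log2(2245) = 11.1325

11.1325 bits


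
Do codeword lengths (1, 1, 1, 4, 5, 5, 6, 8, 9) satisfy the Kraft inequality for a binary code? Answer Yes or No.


Kraft sum = sum(2^(-l_i)) = 1.6465, need <= 1. Result: violated (a binary prefix-free code with these lengths cannot exist)

No


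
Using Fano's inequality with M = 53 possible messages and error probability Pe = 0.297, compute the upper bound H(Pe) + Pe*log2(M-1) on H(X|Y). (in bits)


H(Pe) = -Pe*log2(Pe) - (1-Pe)*log2(1-Pe) = -0.297*log2(0.297) - 0.703*log2(0.703) = 0.520185 + 0.357408 = 0.8776. Pe*log2(M-1) = 0.297*log2(52) = 1.693031. Bound = H(Pe) + Pe*log2(M-1) = 0.520185 + 0.357408 + 1.693031 = 2.5706

2.5706 bits


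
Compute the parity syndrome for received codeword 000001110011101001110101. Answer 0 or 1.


Syndrome = XOR of all bits = 0 XOR 0 XOR 0 XOR 0 XOR 0 XOR 1 XOR 1 XOR 1 XOR 0 XOR 0 XOR 1 XOR 1 XOR 1 XOR 0 XOR 1 XOR 0 XOR 0 XOR 1 XOR 1 XOR 1 XOR 0 XOR 1 XOR 0 XOR 1 = 0

0


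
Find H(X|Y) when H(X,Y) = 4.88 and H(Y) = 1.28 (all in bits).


H(X|Y) = H(X,Y) - H(Y) = 4.88 - 1.28 = 3.6

3.6 bits


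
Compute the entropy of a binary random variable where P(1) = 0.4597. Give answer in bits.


H = -p*log2(p) - (1-p)*log2(1-p). -0.4597*log2(0.4597) = 0.515432; -0.5403*log2(0.5403) = 0.479877. H = 0.515432 + 0.479877 = 0.9953

0.9953 bits


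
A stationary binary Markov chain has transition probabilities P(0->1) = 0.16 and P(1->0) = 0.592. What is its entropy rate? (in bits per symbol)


Stationary distribution: pi_0 = p10/(p01+p10) = 0.7872, pi_1 = 0.2128. Entropy rate H' = pi_0*H(p01) + pi_1*H(p10) = 0.7872*0.6343 + 0.2128*0.9754 = 0.7069

0.7069 bits/symbol


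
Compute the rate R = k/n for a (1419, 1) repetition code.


Rate = k/n = 1/1419

1/1419


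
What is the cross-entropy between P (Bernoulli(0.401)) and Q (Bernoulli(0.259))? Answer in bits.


H(P,Q) = -p*log2(q) - (1-p)*log2(1-q). -0.401*log2(0.259) = 0.781539; -0.599*log2(0.741) = 0.259040. H(P,Q) = 0.781539 + 0.259040 = 1.0406

1.0406 bits


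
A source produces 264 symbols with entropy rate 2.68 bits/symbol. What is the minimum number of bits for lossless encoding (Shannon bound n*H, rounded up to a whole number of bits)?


Minimum bits >= n * H = 264 * 2.68 = 707.52, rounded up to a whole number of bits = 708

708 bits


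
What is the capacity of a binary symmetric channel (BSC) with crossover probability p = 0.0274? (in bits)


H(p) = -p*log2(p) - (1-p)*log2(1-p) = -0.0274*log2(0.0274) - 0.9726*log2(0.9726) = 0.142197 + 0.038983 = 0.1812. C = 1 - H(p) = 1 - 0.1812 = 0.8188

0.8188 bits


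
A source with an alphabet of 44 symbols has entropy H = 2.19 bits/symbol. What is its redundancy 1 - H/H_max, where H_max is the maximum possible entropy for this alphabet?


H_max = log2(K) = log2(44) = 5.4594 bits/symbol. Redundancy = 1 - H/H_max = 1 - 2.19/5.4594 = 1 - 0.4011 = 0.5989

0.5989


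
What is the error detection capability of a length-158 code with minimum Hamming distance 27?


Detection capability = d_min - 1 = 27 - 1 = 26

26 errors


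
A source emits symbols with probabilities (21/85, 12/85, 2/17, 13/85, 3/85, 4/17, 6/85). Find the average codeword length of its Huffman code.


Huffman construction (repeatedly merge the two least-probable nodes; each merge adds 1 bit to every symbol beneath it): 3/85 + 6/85 = 9/85; 9/85 + 2/17 = 19/85; 12/85 + 13/85 = 5/17; 19/85 + 4/17 = 39/85; 21/85 + 5/17 = 46/85; 39/85 + 46/85 = 1. Resulting codeword lengths (in the order the probabilities were given): (2, 3, 3, 3, 4, 2, 4). L_avg = sum(p_i * l_i) = 21/85*2 + 12/85*3 + 2/17*3 + 13/85*3 + 3/85*4 + 4/17*2 + 6/85*4 = 223/85 = 2.6235

2.6235 bits


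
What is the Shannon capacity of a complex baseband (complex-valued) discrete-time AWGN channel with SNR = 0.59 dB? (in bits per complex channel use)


SNR_linear = 10^(0.59/10) = 1.1455; C = log2(1 + SNR_linear) = log2(1 + 1.1455) = 1.1013

1.1013 bits/channel use


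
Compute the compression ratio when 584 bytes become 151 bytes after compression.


Ratio = original / compressed = 584 / 151 = 3.8675

3.8675


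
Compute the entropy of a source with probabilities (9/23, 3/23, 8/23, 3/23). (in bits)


H = -sum(p_i * log2(p_i)). Terms: -(9/23)*log2(9/23) = 0.529684; -(3/23)*log2(3/23) = 0.383296; -(8/23)*log2(8/23) = 0.529935; -(3/23)*log2(3/23) = 0.383296. H = 0.529684 + 0.383296 + 0.529935 + 0.383296 = 1.8262

1.8262 bits


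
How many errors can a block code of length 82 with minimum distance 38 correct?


Correction capability = floor((d-1)/2) = floor((38-1)/2) = 18

18 errors


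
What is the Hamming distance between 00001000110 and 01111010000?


Count differing positions: . ^ ^ ^ . . ^ . ^ ^ . = 6 differences

6


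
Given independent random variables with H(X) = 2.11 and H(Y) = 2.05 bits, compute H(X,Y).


For independent variables, H(X,Y) = H(X) + H(Y) = 2.11 + 2.05 = 4.16

4.16 bits


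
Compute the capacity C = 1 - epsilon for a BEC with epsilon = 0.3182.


C = 1 - epsilon = 1 - 0.3182 = 0.6818

0.6818 bits


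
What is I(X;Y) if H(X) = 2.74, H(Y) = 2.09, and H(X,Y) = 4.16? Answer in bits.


I(X;Y) = H(X) + H(Y) - H(X,Y) = 2.74 + 2.09 - 4.16 = 0.67

0.67 bits


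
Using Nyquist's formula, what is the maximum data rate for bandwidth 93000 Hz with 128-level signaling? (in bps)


Rate = 2 * B * log2(M) = 2 * 93000 * 7.0 = 1302000.0

1302000.0 bps


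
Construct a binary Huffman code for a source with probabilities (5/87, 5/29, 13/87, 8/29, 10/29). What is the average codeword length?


Huffman construction (repeatedly merge the two least-probable nodes; each merge adds 1 bit to every symbol beneath it): 5/87 + 13/87 = 6/29; 5/29 + 6/29 = 11/29; 8/29 + 10/29 = 18/29; 11/29 + 18/29 = 1. Resulting codeword lengths (in the order the probabilities were given): (3, 2, 3, 2, 2). L_avg = sum(p_i * l_i) = 5/87*3 + 5/29*2 + 13/87*3 + 8/29*2 + 10/29*2 = 64/29 = 2.2069

2.2069 bits


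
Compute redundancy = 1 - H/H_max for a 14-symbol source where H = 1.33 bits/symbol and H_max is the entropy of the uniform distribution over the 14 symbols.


H_max = log2(K) = log2(14) = 3.8074 bits/symbol. Redundancy = 1 - H/H_max = 1 - 1.33/3.8074 = 1 - 0.3493 = 0.6507

0.6507


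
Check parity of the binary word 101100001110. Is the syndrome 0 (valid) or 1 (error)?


Syndrome = XOR of all bits = 1 XOR 0 XOR 1 XOR 1 XOR 0 XOR 0 XOR 0 XOR 0 XOR 1 XOR 1 XOR 1 XOR 0 = 0

0


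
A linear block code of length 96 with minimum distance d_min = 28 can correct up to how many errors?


Correction capability = floor((d-1)/2) = floor((28-1)/2) = 13

13 errors


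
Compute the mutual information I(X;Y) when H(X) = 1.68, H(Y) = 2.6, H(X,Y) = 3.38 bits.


I(X;Y) = H(X) + H(Y) - H(X,Y) = 1.68 + 2.6 - 3.38 = 0.9

0.9 bits


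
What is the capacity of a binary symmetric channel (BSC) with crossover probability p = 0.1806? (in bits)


H(p) = -p*log2(p) - (1-p)*log2(1-p) = -0.1806*log2(0.1806) - 0.8194*log2(0.8194) = 0.445925 + 0.235463 = 0.6814. C = 1 - H(p) = 1 - 0.6814 = 0.3186

0.3186 bits


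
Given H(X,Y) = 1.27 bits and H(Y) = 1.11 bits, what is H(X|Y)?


H(X|Y) = H(X,Y) - H(Y) = 1.27 - 1.11 = 0.16

0.16 bits


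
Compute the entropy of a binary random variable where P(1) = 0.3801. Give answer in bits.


H = -p*log2(p) - (1-p)*log2(1-p). -0.3801*log2(0.3801) = 0.530448; -0.6199*log2(0.6199) = 0.427664. H = 0.530448 + 0.427664 = 0.9581

0.9581 bits


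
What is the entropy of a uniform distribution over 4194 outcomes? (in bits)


H = log2(n) = log2(4194) = 12.0341

12.0341 bits


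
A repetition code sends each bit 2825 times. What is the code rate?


Rate = k/n = 1/2825

1/2825


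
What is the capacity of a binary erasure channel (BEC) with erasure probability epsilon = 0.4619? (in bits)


C = 1 - epsilon = 1 - 0.4619 = 0.5381

0.5381 bits


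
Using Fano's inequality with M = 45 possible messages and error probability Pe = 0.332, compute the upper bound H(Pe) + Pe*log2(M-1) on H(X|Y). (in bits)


H(Pe) = -Pe*log2(Pe) - (1-Pe)*log2(1-Pe) = -0.332*log2(0.332) - 0.668*log2(0.668) = 0.528127 + 0.388829 = 0.917. Pe*log2(M-1) = 0.332*log2(44) = 1.812531. Bound = H(Pe) + Pe*log2(M-1) = 0.528127 + 0.388829 + 1.812531 = 2.7295

2.7295 bits


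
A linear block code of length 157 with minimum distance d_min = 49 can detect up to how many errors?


Detection capability = d_min - 1 = 49 - 1 = 48

48 errors


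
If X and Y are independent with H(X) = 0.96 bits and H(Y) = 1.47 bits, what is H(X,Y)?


For independent variables, H(X,Y) = H(X) + H(Y) = 0.96 + 1.47 = 2.43

2.43 bits


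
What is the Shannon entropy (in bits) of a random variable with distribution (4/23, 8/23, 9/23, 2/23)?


H = -sum(p_i * log2(p_i)). Terms: -(4/23)*log2(4/23) = 0.438880; -(8/23)*log2(8/23) = 0.529935; -(9/23)*log2(9/23) = 0.529684; -(2/23)*log2(2/23) = 0.306397. H = 0.438880 + 0.529935 + 0.529684 + 0.306397 = 1.8049

1.8049 bits


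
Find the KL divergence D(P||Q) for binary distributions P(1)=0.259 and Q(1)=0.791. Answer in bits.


KL = p*log2(p/q) + (1-p)*log2((1-p)/(1-q)) = 0.259*log2(0.259/0.791) + 0.741*log2(0.741/0.209) = 0.9359

0.9359 bits


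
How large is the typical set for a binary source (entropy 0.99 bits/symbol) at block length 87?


log2|A_typical| = nH = 87 * 0.99 = 86.13, so |A_typical| ~ 2^86.13 = 8.467e+25

8.467e+25


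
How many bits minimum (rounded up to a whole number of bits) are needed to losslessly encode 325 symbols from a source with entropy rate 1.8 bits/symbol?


Minimum bits >= n * H = 325 * 1.8 = 585.0, rounded up to a whole number of bits = 585

585 bits


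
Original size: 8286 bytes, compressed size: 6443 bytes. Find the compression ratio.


Ratio = original / compressed = 8286 / 6443 = 1.286

1.286


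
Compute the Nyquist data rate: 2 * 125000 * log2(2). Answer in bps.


Rate = 2 * B * log2(M) = 2 * 125000 * 1.0 = 250000.0

250000.0 bps


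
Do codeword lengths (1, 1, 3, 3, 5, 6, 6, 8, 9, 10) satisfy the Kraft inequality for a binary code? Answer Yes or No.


Kraft sum = sum(2^(-l_i)) = 1.3193, need <= 1. Result: violated (a binary prefix-free code with these lengths cannot exist)

No


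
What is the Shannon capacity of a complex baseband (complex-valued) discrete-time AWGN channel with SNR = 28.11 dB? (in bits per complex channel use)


SNR_linear = 10^(28.11/10) = 647.1426; C = log2(1 + SNR_linear) = log2(1 + 647.1426) = 9.3402

9.3402 bits/channel use


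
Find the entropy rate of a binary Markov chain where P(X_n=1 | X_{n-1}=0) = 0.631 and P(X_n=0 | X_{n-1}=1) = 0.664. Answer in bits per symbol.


Stationary distribution: pi_0 = p10/(p01+p10) = 0.5127, pi_1 = 0.4873. Entropy rate H' = pi_0*H(p01) + pi_1*H(p10) = 0.5127*0.9499 + 0.4873*0.9209 = 0.9358

0.9358 bits/symbol


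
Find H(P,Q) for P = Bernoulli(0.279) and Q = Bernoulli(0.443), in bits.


H(P,Q) = -p*log2(q) - (1-p)*log2(1-q). -0.279*log2(0.443) = 0.327719; -0.721*log2(0.557) = 0.608705. H(P,Q) = 0.327719 + 0.608705 = 0.9364

0.9364 bits


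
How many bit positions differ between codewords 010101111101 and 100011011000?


Count differing positions: ^ ^ . ^ ^ . ^ . . ^ . ^ = 7 differences

7


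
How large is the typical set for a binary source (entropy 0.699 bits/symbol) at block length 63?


log2|A_typical| = nH = 63 * 0.699 = 44.037, so |A_typical| ~ 2^44.037 = 1.805e+13

1.805e+13


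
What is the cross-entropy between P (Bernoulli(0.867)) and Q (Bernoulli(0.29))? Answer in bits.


H(P,Q) = -p*log2(q) - (1-p)*log2(1-q). -0.867*log2(0.29) = 1.548354; -0.133*log2(0.71) = 0.065717. H(P,Q) = 1.548354 + 0.065717 = 1.6141

1.6141 bits


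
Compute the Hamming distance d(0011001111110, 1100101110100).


Count differing positions: ^ ^ ^ ^ ^ . . . . ^ . ^ . = 7 differences

7


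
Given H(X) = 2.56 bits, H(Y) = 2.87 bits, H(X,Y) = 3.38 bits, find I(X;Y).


I(X;Y) = H(X) + H(Y) - H(X,Y) = 2.56 + 2.87 - 3.38 = 2.05

2.05 bits


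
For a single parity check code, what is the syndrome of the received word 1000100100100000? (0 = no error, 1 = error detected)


Syndrome = XOR of all bits = 1 XOR 0 XOR 0 XOR 0 XOR 1 XOR 0 XOR 0 XOR 1 XOR 0 XOR 0 XOR 1 XOR 0 XOR 0 XOR 0 XOR 0 XOR 0 = 0

0


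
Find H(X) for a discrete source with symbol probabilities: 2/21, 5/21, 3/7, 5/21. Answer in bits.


H = -sum(p_i * log2(p_i)). Terms: -(2/21)*log2(2/21) = 0.323078; -(5/21)*log2(5/21) = 0.492950; -(3/7)*log2(3/7) = 0.523882; -(5/21)*log2(5/21) = 0.492950. H = 0.323078 + 0.492950 + 0.523882 + 0.492950 = 1.8329

1.8329 bits


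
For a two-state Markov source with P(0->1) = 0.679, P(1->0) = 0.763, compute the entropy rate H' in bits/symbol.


Stationary distribution: pi_0 = p10/(p01+p10) = 0.5291, pi_1 = 0.4709. Entropy rate H' = pi_0*H(p01) + pi_1*H(p10) = 0.5291*0.9055 + 0.4709*0.79 = 0.8511

0.8511 bits/symbol


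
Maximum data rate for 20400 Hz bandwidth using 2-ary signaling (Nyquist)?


Rate = 2 * B * log2(M) = 2 * 20400 * 1.0 = 40800.0

40800.0 bps


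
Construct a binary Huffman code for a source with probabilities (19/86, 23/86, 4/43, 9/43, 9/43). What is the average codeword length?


Huffman construction (repeatedly merge the two least-probable nodes; each merge adds 1 bit to every symbol beneath it): 4/43 + 9/43 = 13/43; 9/43 + 19/86 = 37/86; 23/86 + 13/43 = 49/86; 37/86 + 49/86 = 1. Resulting codeword lengths (in the order the probabilities were given): (2, 2, 3, 3, 2). L_avg = sum(p_i * l_i) = 19/86*2 + 23/86*2 + 4/43*3 + 9/43*3 + 9/43*2 = 99/43 = 2.3023

2.3023 bits


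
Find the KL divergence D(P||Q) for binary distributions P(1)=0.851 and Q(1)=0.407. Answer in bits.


KL = p*log2(p/q) + (1-p)*log2((1-p)/(1-q)) = 0.851*log2(0.851/0.407) + 0.149*log2(0.149/0.593) = 0.6087

0.6087 bits


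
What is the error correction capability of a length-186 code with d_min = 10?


Correction capability = floor((d-1)/2) = floor((10-1)/2) = 4

4 errors


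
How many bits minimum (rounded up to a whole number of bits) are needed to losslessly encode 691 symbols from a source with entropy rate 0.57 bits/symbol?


Minimum bits >= n * H = 691 * 0.57 = 393.87, rounded up to a whole number of bits = 394

394 bits


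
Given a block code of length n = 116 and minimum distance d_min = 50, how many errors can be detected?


Detection capability = d_min - 1 = 50 - 1 = 49

49 errors


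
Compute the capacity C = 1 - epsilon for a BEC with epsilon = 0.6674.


C = 1 - epsilon = 1 - 0.6674 = 0.3326

0.3326 bits


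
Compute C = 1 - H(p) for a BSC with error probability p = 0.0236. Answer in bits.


H(p) = -p*log2(p) - (1-p)*log2(1-p) = -0.0236*log2(0.0236) - 0.9764*log2(0.9764) = 0.127560 + 0.033643 = 0.1612. C = 1 - H(p) = 1 - 0.1612 = 0.8388

0.8388 bits


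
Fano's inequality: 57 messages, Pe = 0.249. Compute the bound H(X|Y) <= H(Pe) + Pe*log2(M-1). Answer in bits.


H(Pe) = -Pe*log2(Pe) - (1-Pe)*log2(1-Pe) = -0.249*log2(0.249) - 0.751*log2(0.751) = 0.499440 + 0.310250 = 0.8097. Pe*log2(M-1) = 0.249*log2(56) = 1.446031. Bound = H(Pe) + Pe*log2(M-1) = 0.499440 + 0.310250 + 1.446031 = 2.2557

2.2557 bits


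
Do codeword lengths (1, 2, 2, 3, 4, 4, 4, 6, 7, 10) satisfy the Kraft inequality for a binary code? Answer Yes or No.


Kraft sum = sum(2^(-l_i)) = 1.3369, need <= 1. Result: violated (a binary prefix-free code with these lengths cannot exist)

No


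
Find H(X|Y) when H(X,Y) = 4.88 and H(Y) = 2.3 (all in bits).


H(X|Y) = H(X,Y) - H(Y) = 4.88 - 2.3 = 2.58

2.58 bits


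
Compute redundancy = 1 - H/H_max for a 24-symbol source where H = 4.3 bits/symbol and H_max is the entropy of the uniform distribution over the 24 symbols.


H_max = log2(K) = log2(24) = 4.585 bits/symbol. Redundancy = 1 - H/H_max = 1 - 4.3/4.585 = 1 - 0.9378 = 0.0622

0.0622


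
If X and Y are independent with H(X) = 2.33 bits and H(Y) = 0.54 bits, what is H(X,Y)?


For independent variables, H(X,Y) = H(X) + H(Y) = 2.33 + 0.54 = 2.87

2.87 bits


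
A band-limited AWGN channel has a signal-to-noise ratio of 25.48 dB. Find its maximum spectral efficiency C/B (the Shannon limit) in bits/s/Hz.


SNR_linear = 10^(25.48/10) = 353.1832; C/B = log2(1 + SNR_linear) = log2(1 + 353.1832) = 8.4684

8.4684 bits/s/Hz


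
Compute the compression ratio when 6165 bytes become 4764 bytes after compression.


Ratio = original / compressed = 6165 / 4764 = 1.2941

1.2941


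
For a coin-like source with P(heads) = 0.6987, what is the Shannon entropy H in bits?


H = -p*log2(p) - (1-p)*log2(1-p). -0.6987*log2(0.6987) = 0.361406; -0.3013*log2(0.3013) = 0.521468. H = 0.361406 + 0.521468 = 0.8829

0.8829 bits


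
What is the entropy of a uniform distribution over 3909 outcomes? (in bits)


H = log2(n) = log2(3909) = 11.9326

11.9326 bits


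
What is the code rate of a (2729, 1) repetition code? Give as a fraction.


Rate = k/n = 1/2729

1/2729


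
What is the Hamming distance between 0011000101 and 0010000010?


Count differing positions: . . . ^ . . . ^ ^ ^ = 4 differences

4


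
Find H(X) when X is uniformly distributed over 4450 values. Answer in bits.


H = log2(n) = log2(4450) = 12.1196

12.1196 bits


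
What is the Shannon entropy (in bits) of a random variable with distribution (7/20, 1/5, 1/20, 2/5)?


H = -sum(p_i * log2(p_i)). Terms: -(7/20)*log2(7/20) = 0.530101; -(1/5)*log2(1/5) = 0.464386; -(1/20)*log2(1/20) = 0.216096; -(2/5)*log2(2/5) = 0.528771. H = 0.530101 + 0.464386 + 0.216096 + 0.528771 = 1.7394

1.7394 bits


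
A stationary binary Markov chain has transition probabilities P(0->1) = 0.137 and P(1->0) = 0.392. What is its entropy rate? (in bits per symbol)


Stationary distribution: pi_0 = p10/(p01+p10) = 0.741, pi_1 = 0.259. Entropy rate H' = pi_0*H(p01) + pi_1*H(p10) = 0.741*0.5763 + 0.259*0.9661 = 0.6773

0.6773 bits/symbol


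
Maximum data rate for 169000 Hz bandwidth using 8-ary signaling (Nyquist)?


Rate = 2 * B * log2(M) = 2 * 169000 * 3.0 = 1014000.0

1014000.0 bps


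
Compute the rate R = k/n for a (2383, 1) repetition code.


Rate = k/n = 1/2383

1/2383


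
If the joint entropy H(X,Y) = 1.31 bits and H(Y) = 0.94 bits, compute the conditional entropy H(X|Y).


H(X|Y) = H(X,Y) - H(Y) = 1.31 - 0.94 = 0.37

0.37 bits


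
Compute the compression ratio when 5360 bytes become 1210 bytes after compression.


Ratio = original / compressed = 5360 / 1210 = 4.4298

4.4298


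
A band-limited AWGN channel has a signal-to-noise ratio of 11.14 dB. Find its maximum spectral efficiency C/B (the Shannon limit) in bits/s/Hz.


SNR_linear = 10^(11.14/10) = 13.0017; C/B = log2(1 + SNR_linear) = log2(1 + 13.0017) = 3.8075

3.8075 bits/s/Hz


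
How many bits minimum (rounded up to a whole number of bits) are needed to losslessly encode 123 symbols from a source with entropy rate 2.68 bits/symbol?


Minimum bits >= n * H = 123 * 2.68 = 329.64, rounded up to a whole number of bits = 330

330 bits


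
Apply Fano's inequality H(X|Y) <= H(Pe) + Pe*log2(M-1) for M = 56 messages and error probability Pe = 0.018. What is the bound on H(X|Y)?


H(Pe) = -Pe*log2(Pe) - (1-Pe)*log2(1-Pe) = -0.018*log2(0.018) - 0.982*log2(0.982) = 0.104325 + 0.025733 = 0.1301. Pe*log2(M-1) = 0.018*log2(55) = 0.104064. Bound = H(Pe) + Pe*log2(M-1) = 0.104325 + 0.025733 + 0.104064 = 0.2341

0.2341 bits


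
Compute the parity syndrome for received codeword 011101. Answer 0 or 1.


Syndrome = XOR of all bits = 0 XOR 1 XOR 1 XOR 1 XOR 0 XOR 1 = 0

0


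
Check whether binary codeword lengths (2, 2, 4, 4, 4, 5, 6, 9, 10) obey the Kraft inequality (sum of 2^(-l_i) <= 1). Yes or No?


Kraft sum = sum(2^(-l_i)) = 0.7373, need <= 1. Result: satisfied (a binary prefix-free code with these lengths exists)

Yes


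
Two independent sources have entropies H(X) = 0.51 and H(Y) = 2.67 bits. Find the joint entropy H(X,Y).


For independent variables, H(X,Y) = H(X) + H(Y) = 0.51 + 2.67 = 3.18

3.18 bits


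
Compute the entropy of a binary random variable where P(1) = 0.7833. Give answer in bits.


H = -p*log2(p) - (1-p)*log2(1-p). -0.7833*log2(0.7833) = 0.276006; -0.2167*log2(0.2167) = 0.478090. H = 0.276006 + 0.478090 = 0.7541

0.7541 bits


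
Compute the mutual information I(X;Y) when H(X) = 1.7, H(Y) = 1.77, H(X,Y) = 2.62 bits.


I(X;Y) = H(X) + H(Y) - H(X,Y) = 1.7 + 1.77 - 2.62 = 0.85

0.85 bits


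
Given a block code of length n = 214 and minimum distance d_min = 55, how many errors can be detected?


Detection capability = d_min - 1 = 55 - 1 = 54

54 errors


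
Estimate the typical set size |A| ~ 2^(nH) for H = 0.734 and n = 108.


log2|A_typical| = nH = 108 * 0.734 = 79.272, so |A_typical| ~ 2^79.272 = 7.299e+23

7.299e+23


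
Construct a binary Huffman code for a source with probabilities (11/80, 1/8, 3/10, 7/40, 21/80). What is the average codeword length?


Huffman construction (repeatedly merge the two least-probable nodes; each merge adds 1 bit to every symbol beneath it): 1/8 + 11/80 = 21/80; 7/40 + 21/80 = 7/16; 21/80 + 3/10 = 9/16; 7/16 + 9/16 = 1. Resulting codeword lengths (in the order the probabilities were given): (3, 3, 2, 2, 2). L_avg = sum(p_i * l_i) = 11/80*3 + 1/8*3 + 3/10*2 + 7/40*2 + 21/80*2 = 181/80 = 2.2625

2.2625 bits


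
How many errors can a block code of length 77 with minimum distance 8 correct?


Correction capability = floor((d-1)/2) = floor((8-1)/2) = 3

3 errors


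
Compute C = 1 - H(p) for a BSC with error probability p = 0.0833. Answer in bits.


H(p) = -p*log2(p) - (1-p)*log2(1-p) = -0.0833*log2(0.0833) - 0.9167*log2(0.9167) = 0.298675 + 0.115026 = 0.4137. C = 1 - H(p) = 1 - 0.4137 = 0.5863

0.5863 bits


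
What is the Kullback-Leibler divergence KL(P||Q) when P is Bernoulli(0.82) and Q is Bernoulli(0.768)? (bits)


KL = p*log2(p/q) + (1-p)*log2((1-p)/(1-q)) = 0.82*log2(0.82/0.768) + 0.18*log2(0.18/0.232) = 0.0116

0.0116 bits


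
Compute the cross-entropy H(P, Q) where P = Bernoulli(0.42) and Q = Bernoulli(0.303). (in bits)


H(P,Q) = -p*log2(q) - (1-p)*log2(1-q). -0.42*log2(0.303) = 0.723496; -0.58*log2(0.697) = 0.302046. H(P,Q) = 0.723496 + 0.302046 = 1.0255

1.0255 bits


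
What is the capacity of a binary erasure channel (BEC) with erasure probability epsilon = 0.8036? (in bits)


C = 1 - epsilon = 1 - 0.8036 = 0.1964

0.1964 bits


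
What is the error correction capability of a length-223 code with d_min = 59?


Correction capability = floor((d-1)/2) = floor((59-1)/2) = 29

29 errors


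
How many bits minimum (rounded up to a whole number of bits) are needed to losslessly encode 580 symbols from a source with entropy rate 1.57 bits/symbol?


Minimum bits >= n * H = 580 * 1.57 = 910.6, rounded up to a whole number of bits = 911

911 bits


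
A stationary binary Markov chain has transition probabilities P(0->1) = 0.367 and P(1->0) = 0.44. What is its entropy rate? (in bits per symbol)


Stationary distribution: pi_0 = p10/(p01+p10) = 0.5452, pi_1 = 0.4548. Entropy rate H' = pi_0*H(p01) + pi_1*H(p10) = 0.5452*0.9483 + 0.4548*0.9896 = 0.9671

0.9671 bits/symbol


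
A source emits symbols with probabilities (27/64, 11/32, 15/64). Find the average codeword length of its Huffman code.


Huffman construction (repeatedly merge the two least-probable nodes; each merge adds 1 bit to every symbol beneath it): 15/64 + 11/32 = 37/64; 27/64 + 37/64 = 1. Resulting codeword lengths (in the order the probabilities were given): (1, 2, 2). L_avg = sum(p_i * l_i) = 27/64*1 + 11/32*2 + 15/64*2 = 101/64 = 1.5781

1.5781 bits


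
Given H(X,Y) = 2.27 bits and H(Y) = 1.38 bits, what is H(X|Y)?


H(X|Y) = H(X,Y) - H(Y) = 2.27 - 1.38 = 0.89

0.89 bits


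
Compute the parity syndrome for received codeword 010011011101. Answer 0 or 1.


Syndrome = XOR of all bits = 0 XOR 1 XOR 0 XOR 0 XOR 1 XOR 1 XOR 0 XOR 1 XOR 1 XOR 1 XOR 0 XOR 1 = 1

1


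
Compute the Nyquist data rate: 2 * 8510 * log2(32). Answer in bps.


Rate = 2 * B * log2(M) = 2 * 8510 * 5.0 = 85100.0

85100.0 bps


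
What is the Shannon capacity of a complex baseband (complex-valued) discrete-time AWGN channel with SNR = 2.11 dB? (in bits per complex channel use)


SNR_linear = 10^(2.11/10) = 1.6255; C = log2(1 + SNR_linear) = log2(1 + 1.6255) = 1.3926

1.3926 bits/channel use


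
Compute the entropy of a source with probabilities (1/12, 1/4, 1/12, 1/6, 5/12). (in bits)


H = -sum(p_i * log2(p_i)). Terms: -(1/12)*log2(1/12) = 0.298747; -(1/4)*log2(1/4) = 0.500000; -(1/12)*log2(1/12) = 0.298747; -(1/6)*log2(1/6) = 0.430827; -(5/12)*log2(5/12) = 0.526264. H = 0.298747 + 0.500000 + 0.298747 + 0.430827 + 0.526264 = 2.0546

2.0546 bits


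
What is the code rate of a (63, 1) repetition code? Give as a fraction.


Rate = k/n = 1/63

1/63


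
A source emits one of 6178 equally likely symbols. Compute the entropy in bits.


H = log2(n) = log2(6178) = 12.5929

12.5929 bits


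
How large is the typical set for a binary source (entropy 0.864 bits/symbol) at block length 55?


log2|A_typical| = nH = 55 * 0.864 = 47.52, so |A_typical| ~ 2^47.52 = 2.018e+14

2.018e+14


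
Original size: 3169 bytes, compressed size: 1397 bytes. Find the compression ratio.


Ratio = original / compressed = 3169 / 1397 = 2.2684

2.2684


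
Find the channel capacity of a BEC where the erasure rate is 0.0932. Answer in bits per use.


C = 1 - epsilon = 1 - 0.0932 = 0.9068

0.9068 bits


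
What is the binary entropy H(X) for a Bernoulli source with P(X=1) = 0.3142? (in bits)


H = -p*log2(p) - (1-p)*log2(1-p). -0.3142*log2(0.3142) = 0.524791; -0.6858*log2(0.6858) = 0.373171. H = 0.524791 + 0.373171 = 0.898

0.898 bits


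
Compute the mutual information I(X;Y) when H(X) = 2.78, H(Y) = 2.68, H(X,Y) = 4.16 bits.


I(X;Y) = H(X) + H(Y) - H(X,Y) = 2.78 + 2.68 - 4.16 = 1.3

1.3 bits


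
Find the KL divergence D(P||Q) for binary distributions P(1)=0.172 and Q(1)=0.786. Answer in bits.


KL = p*log2(p/q) + (1-p)*log2((1-p)/(1-q)) = 0.172*log2(0.172/0.786) + 0.828*log2(0.828/0.214) = 1.2392

1.2392 bits


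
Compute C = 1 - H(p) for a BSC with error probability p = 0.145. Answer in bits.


H(p) = -p*log2(p) - (1-p)*log2(1-p) = -0.145*log2(0.145) - 0.855*log2(0.855) = 0.403952 + 0.193233 = 0.5972. C = 1 - H(p) = 1 - 0.5972 = 0.4028

0.4028 bits


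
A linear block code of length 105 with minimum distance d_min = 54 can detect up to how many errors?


Detection capability = d_min - 1 = 54 - 1 = 53

53 errors


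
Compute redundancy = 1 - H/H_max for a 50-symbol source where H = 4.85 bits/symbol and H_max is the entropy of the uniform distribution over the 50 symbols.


H_max = log2(K) = log2(50) = 5.6439 bits/symbol. Redundancy = 1 - H/H_max = 1 - 4.85/5.6439 = 1 - 0.8593 = 0.1407

0.1407


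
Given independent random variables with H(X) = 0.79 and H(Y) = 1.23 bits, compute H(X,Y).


For independent variables, H(X,Y) = H(X) + H(Y) = 0.79 + 1.23 = 2.02

2.02 bits


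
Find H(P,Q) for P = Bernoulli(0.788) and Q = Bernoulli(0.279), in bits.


H(P,Q) = -p*log2(q) - (1-p)*log2(1-q). -0.788*log2(0.279) = 1.451230; -0.212*log2(0.721) = 0.100049. H(P,Q) = 1.451230 + 0.100049 = 1.5513

1.5513 bits


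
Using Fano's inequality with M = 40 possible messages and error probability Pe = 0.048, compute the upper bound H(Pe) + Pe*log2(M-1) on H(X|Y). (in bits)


H(Pe) = -Pe*log2(Pe) - (1-Pe)*log2(1-Pe) = -0.048*log2(0.048) - 0.952*log2(0.952) = 0.210279 + 0.067560 = 0.2778. Pe*log2(M-1) = 0.048*log2(39) = 0.253699. Bound = H(Pe) + Pe*log2(M-1) = 0.210279 + 0.067560 + 0.253699 = 0.5315

0.5315 bits


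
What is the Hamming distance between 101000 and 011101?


Count differing positions: ^ ^ . ^ . ^ = 4 differences

4


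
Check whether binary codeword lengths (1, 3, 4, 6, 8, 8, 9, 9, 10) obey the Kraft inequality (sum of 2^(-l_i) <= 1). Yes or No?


Kraft sum = sum(2^(-l_i)) = 0.7158, need <= 1. Result: satisfied (a binary prefix-free code with these lengths exists)

Yes


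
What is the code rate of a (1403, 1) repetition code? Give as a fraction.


Rate = k/n = 1/1403

1/1403


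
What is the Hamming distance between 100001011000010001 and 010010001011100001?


Count differing positions: ^ ^ . . ^ ^ . ^ . . ^ ^ ^ ^ . . . . = 9 differences

9


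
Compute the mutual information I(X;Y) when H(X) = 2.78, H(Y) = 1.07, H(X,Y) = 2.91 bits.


I(X;Y) = H(X) + H(Y) - H(X,Y) = 2.78 + 1.07 - 2.91 = 0.94

0.94 bits


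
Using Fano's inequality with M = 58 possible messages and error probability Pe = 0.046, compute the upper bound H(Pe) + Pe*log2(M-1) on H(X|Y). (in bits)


H(Pe) = -Pe*log2(Pe) - (1-Pe)*log2(1-Pe) = -0.046*log2(0.046) - 0.954*log2(0.954) = 0.204342 + 0.064814 = 0.2692. Pe*log2(M-1) = 0.046*log2(57) = 0.268313. Bound = H(Pe) + Pe*log2(M-1) = 0.204342 + 0.064814 + 0.268313 = 0.5375

0.5375 bits


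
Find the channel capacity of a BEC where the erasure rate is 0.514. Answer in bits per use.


C = 1 - epsilon = 1 - 0.514 = 0.486

0.486 bits


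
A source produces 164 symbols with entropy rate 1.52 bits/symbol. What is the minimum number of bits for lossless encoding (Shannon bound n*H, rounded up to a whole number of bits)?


Minimum bits >= n * H = 164 * 1.52 = 249.28, rounded up to a whole number of bits = 250

250 bits


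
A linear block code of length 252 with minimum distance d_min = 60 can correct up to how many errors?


Correction capability = floor((d-1)/2) = floor((60-1)/2) = 29

29 errors


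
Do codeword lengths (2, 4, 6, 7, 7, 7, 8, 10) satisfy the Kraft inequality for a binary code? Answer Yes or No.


Kraft sum = sum(2^(-l_i)) = 0.3564, need <= 1. Result: satisfied (a binary prefix-free code with these lengths exists)

Yes


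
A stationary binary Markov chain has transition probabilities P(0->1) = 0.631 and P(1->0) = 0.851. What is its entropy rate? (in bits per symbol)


Stationary distribution: pi_0 = p10/(p01+p10) = 0.5742, pi_1 = 0.4258. Entropy rate H' = pi_0*H(p01) + pi_1*H(p10) = 0.5742*0.9499 + 0.4258*0.6073 = 0.804

0.804 bits/symbol


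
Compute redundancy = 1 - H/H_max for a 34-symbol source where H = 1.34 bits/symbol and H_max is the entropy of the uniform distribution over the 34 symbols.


H_max = log2(K) = log2(34) = 5.0875 bits/symbol. Redundancy = 1 - H/H_max = 1 - 1.34/5.0875 = 1 - 0.2634 = 0.7366

0.7366


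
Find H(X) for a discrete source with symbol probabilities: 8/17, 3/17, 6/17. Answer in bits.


H = -sum(p_i * log2(p_i)). Terms: -(8/17)*log2(8/17) = 0.511747; -(3/17)*log2(3/17) = 0.441618; -(6/17)*log2(6/17) = 0.530294. H = 0.511747 + 0.441618 + 0.530294 = 1.4837

1.4837 bits


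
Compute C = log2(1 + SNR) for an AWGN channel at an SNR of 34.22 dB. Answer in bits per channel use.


SNR_linear = 10^(34.22/10) = 2642.4088; C = log2(1 + SNR_linear) = log2(1 + 2642.4088) = 11.3682

11.3682 bits/channel use


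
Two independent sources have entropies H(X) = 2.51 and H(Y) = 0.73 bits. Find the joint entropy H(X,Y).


For independent variables, H(X,Y) = H(X) + H(Y) = 2.51 + 0.73 = 3.24

3.24 bits


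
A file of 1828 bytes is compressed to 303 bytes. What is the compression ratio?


Ratio = original / compressed = 1828 / 303 = 6.033

6.033


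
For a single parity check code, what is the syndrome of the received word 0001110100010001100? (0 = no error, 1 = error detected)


Syndrome = XOR of all bits = 0 XOR 0 XOR 0 XOR 1 XOR 1 XOR 1 XOR 0 XOR 1 XOR 0 XOR 0 XOR 0 XOR 1 XOR 0 XOR 0 XOR 0 XOR 1 XOR 1 XOR 0 XOR 0 = 1

1


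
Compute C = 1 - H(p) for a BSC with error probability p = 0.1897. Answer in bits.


H(p) = -p*log2(p) - (1-p)*log2(1-p) = -0.1897*log2(0.1897) - 0.8103*log2(0.8103) = 0.454940 + 0.245903 = 0.7008. C = 1 - H(p) = 1 - 0.7008 = 0.2992

0.2992 bits


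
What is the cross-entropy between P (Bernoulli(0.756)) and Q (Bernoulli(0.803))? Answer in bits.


H(P,Q) = -p*log2(q) - (1-p)*log2(1-q). -0.756*log2(0.803) = 0.239295; -0.244*log2(0.197) = 0.571871. H(P,Q) = 0.239295 + 0.571871 = 0.8112

0.8112 bits


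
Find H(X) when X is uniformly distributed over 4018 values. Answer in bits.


H = log2(n) = log2(4018) = 11.9723

11.9723 bits


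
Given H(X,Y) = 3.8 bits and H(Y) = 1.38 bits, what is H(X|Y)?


H(X|Y) = H(X,Y) - H(Y) = 3.8 - 1.38 = 2.42

2.42 bits


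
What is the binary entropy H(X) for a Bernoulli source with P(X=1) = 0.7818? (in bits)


H = -p*log2(p) - (1-p)*log2(1-p). -0.7818*log2(0.7818) = 0.277639; -0.2182*log2(0.2182) = 0.479228. H = 0.277639 + 0.479228 = 0.7569

0.7569 bits


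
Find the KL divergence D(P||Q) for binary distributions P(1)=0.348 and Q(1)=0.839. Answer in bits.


KL = p*log2(p/q) + (1-p)*log2((1-p)/(1-q)) = 0.348*log2(0.348/0.839) + 0.652*log2(0.652/0.161) = 0.8738

0.8738 bits


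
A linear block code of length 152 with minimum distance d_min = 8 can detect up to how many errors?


Detection capability = d_min - 1 = 8 - 1 = 7

7 errors


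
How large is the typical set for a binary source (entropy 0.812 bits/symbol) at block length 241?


log2|A_typical| = nH = 241 * 0.812 = 195.692, so |A_typical| ~ 2^195.692 = 8.113e+58

8.113e+58


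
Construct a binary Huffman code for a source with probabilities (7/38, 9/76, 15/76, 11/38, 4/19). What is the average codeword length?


Huffman construction (repeatedly merge the two least-probable nodes; each merge adds 1 bit to every symbol beneath it): 9/76 + 7/38 = 23/76; 15/76 + 4/19 = 31/76; 11/38 + 23/76 = 45/76; 31/76 + 45/76 = 1. Resulting codeword lengths (in the order the probabilities were given): (3, 3, 2, 2, 2). L_avg = sum(p_i * l_i) = 7/38*3 + 9/76*3 + 15/76*2 + 11/38*2 + 4/19*2 = 175/76 = 2.3026

2.3026 bits


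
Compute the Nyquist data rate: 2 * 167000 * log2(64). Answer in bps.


Rate = 2 * B * log2(M) = 2 * 167000 * 6.0 = 2004000.0

2004000.0 bps


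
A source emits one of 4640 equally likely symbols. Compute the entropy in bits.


H = log2(n) = log2(4640) = 12.1799

12.1799 bits


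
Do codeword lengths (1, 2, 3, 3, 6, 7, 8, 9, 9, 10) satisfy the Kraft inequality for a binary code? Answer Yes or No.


Kraft sum = sum(2^(-l_i)) = 1.0322, need <= 1. Result: violated (a binary prefix-free code with these lengths cannot exist)

No


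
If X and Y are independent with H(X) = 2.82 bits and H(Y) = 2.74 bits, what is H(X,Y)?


For independent variables, H(X,Y) = H(X) + H(Y) = 2.82 + 2.74 = 5.56

5.56 bits


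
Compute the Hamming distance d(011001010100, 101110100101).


Count differing positions: ^ ^ . ^ ^ ^ ^ ^ . . . ^ = 8 differences

8


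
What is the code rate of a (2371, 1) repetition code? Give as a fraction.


Rate = k/n = 1/2371

1/2371


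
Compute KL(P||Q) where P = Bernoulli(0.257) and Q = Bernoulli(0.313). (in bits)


KL = p*log2(p/q) + (1-p)*log2((1-p)/(1-q)) = 0.257*log2(0.257/0.313) + 0.743*log2(0.743/0.687) = 0.0109

0.0109 bits


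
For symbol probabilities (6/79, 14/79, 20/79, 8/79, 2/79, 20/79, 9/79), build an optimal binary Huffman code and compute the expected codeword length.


Huffman construction (repeatedly merge the two least-probable nodes; each merge adds 1 bit to every symbol beneath it): 2/79 + 6/79 = 8/79; 8/79 + 8/79 = 16/79; 9/79 + 14/79 = 23/79; 16/79 + 20/79 = 36/79; 20/79 + 23/79 = 43/79; 36/79 + 43/79 = 1. Resulting codeword lengths (in the order the probabilities were given): (4, 3, 2, 3, 4, 2, 3). L_avg = sum(p_i * l_i) = 6/79*4 + 14/79*3 + 20/79*2 + 8/79*3 + 2/79*4 + 20/79*2 + 9/79*3 = 205/79 = 2.5949

2.5949 bits


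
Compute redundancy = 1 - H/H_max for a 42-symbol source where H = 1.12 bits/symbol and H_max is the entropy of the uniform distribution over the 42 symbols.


H_max = log2(K) = log2(42) = 5.3923 bits/symbol. Redundancy = 1 - H/H_max = 1 - 1.12/5.3923 = 1 - 0.2077 = 0.7923

0.7923


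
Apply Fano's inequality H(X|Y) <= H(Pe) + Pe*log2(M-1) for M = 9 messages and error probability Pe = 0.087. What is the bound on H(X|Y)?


H(Pe) = -Pe*log2(Pe) - (1-Pe)*log2(1-Pe) = -0.087*log2(0.087) - 0.913*log2(0.913) = 0.306487 + 0.119889 = 0.4264. Pe*log2(M-1) = 0.087*log2(8) = 0.261000. Bound = H(Pe) + Pe*log2(M-1) = 0.306487 + 0.119889 + 0.261000 = 0.6874

0.6874 bits


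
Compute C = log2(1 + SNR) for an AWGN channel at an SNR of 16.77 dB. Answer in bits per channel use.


SNR_linear = 10^(16.77/10) = 47.5335; C = log2(1 + SNR_linear) = log2(1 + 47.5335) = 5.6009

5.6009 bits/channel use


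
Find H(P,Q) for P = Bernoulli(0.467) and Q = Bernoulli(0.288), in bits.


H(P,Q) = -p*log2(q) - (1-p)*log2(1-q). -0.467*log2(0.288) = 0.838666; -0.533*log2(0.712) = 0.261197. H(P,Q) = 0.838666 + 0.261197 = 1.0999

1.0999 bits


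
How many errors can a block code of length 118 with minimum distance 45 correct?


Correction capability = floor((d-1)/2) = floor((45-1)/2) = 22

22 errors


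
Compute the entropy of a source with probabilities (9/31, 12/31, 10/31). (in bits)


H = -sum(p_i * log2(p_i)). Terms: -(9/31)*log2(9/31) = 0.518014; -(12/31)*log2(12/31) = 0.530026; -(10/31)*log2(10/31) = 0.526538. H = 0.518014 + 0.530026 + 0.526538 = 1.5746

1.5746 bits
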